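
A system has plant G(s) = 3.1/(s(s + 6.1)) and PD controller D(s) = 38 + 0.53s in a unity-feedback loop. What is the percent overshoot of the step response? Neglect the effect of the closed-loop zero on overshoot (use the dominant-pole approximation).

Forward path: (38 + 0.53s)·3.1/(s(s+6.1)). The closed-loop characteristic equation is s² + (6.1 + 3.1·0.53)s + 3.1·38 = 0.
That is s² + 7.743s + 117.8 = 0, so ω_n = 10.85 rad/s and ζ = 7.743/(2·10.85) = 0.3567.
%OS = 100·exp(−πζ/√(1−ζ²)) = 30.1%.

30.1%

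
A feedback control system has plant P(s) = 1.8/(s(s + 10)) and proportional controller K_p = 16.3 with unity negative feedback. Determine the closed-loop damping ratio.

With unity feedback the closed-loop characteristic equation is s² + 10s + 16.3·1.8 = s² + 10s + 29.34 = 0.
Matching s² + 2ζω_n s + ω_n²: ω_n = √29.34 = 5.417 rad/s and 2ζω_n = 10, so ζ = 10/(2·5.417) = 0.923.

ζ = 0.923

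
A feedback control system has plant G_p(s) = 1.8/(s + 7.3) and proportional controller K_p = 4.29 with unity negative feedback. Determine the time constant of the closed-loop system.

τ = 0.0666 s

Closed-loop transfer function: T(s) = K_p·G_p(s)/(1 + K_p·G_p(s)) = 7.722/(s + 7.3 + 7.722) = 7.722/(s + 15.02).
Time constant τ = 1/15.02 = 0.0666 s.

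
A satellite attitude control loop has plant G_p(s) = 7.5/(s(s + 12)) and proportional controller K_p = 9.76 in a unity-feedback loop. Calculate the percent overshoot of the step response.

4.55%

The closed-loop denominator s² + 12s + 73.2 gives ω_n = √73.2 = 8.556 and ζ = 12/(2ω_n) = 0.7013.
%OS = 100·exp(−πζ/√(1−ζ²)) = 100·exp(−π·0.7013/√0.5082) = 4.55%.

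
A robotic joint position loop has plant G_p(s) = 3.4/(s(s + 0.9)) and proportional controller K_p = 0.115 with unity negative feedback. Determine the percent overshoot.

3.85%

The closed-loop denominator s² + 0.9s + 0.391 gives ω_n = √0.391 = 0.6253 and ζ = 0.9/(2ω_n) = 0.7197.
%OS = 100·exp(−πζ/√(1−ζ²)) = 100·exp(−π·0.7197/√0.4821) = 3.85%.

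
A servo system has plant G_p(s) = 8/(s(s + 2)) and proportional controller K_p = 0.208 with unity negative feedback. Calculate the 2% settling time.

T_s ≈ 4 s

Closed-loop characteristic equation: s² + 2s + 1.664 = 0, so ω_n = 1.29 rad/s and ζ = 2/(2·1.29) = 0.7752.
2% settling time T_s ≈ 4/(ζω_n) = 4/1 = 4 s.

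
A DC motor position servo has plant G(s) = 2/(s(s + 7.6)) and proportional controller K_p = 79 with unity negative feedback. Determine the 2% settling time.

The closed-loop denominator s² + 7.6s + 158 gives ω_n = √158 = 12.57 and ζ = 7.6/(2ω_n) = 0.3023.
2% settling time T_s ≈ 4/(ζω_n) = 4/3.8 = 1.05 s.

T_s ≈ 1.05 s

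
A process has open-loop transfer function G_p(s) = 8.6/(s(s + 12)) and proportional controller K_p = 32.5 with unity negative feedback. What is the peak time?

T_p = 0.201 s

The closed-loop denominator s² + 12s + 279.5 gives ω_n = √279.5 = 16.72 and ζ = 12/(2ω_n) = 0.3589.
Damped frequency ω_d = ω_n√(1−ζ²) = 15.6 rad/s, so peak time T_p = π/ω_d = 0.201 s.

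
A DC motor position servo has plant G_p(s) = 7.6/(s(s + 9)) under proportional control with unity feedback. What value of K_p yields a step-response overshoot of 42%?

From %OS = 100·exp(−πζ/√(1−ζ²)) = 42%, ζ = −ln(0.42)/√(π²+ln²(0.42)) = 0.2662.
Characteristic equation s² + 9s + 7.6K_p = 0 gives ζ = 9/(2√(7.6K_p)).
Setting ζ = 0.2662: √(7.6K_p) = 9/(2·0.2662) = 16.91, so K_p = 285.8/7.6 = 37.6.

K_p = 37.6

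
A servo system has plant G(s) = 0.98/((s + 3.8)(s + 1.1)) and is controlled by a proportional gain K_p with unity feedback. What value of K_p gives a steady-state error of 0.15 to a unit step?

K_p = 24.2

For a type-0 loop with proportional control, e_ss = 1/(1 + K_p·G(0)).
G(0) = 0.2344. Require 1/(1 + K_p·0.2344) = 0.15, so 1 + 0.2344·K_p = 6.667.
K_p = (6.667 − 1)/0.2344 = 24.2.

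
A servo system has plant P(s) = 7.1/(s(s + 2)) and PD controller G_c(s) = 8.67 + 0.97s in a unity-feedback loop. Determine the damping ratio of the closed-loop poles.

Forward path: (8.67 + 0.97s)·7.1/(s(s+2)). The closed-loop characteristic equation is s² + (2 + 7.1·0.97)s + 7.1·8.67 = 0.
That is s² + 8.887s + 61.56 = 0, so ω_n = 7.846 rad/s and ζ = 8.887/(2·7.846) = 0.5664.

ζ = 0.566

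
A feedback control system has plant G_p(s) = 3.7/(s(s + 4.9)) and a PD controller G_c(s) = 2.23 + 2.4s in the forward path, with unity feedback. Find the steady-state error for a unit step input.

The open loop G_c(s)G_p(s) has a pole at the origin (type 1), so the static position error constant is infinite and e_ss = 1/(1+∞) = 0.

0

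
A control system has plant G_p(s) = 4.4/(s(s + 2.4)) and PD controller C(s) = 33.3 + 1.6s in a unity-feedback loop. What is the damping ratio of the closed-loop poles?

Forward path: (33.3 + 1.6s)·4.4/(s(s+2.4)). The closed-loop characteristic equation is s² + (2.4 + 4.4·1.6)s + 4.4·33.3 = 0.
That is s² + 9.44s + 146.5 = 0, so ω_n = 12.1 rad/s and ζ = 9.44/(2·12.1) = 0.3899.

ζ = 0.39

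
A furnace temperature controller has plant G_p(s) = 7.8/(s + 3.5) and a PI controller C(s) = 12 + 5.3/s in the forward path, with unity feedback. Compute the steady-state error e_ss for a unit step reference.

0

The open loop C(s)G_p(s) has a pole at the origin (type 1), so the static position error constant is infinite and e_ss = 1/(1+∞) = 0.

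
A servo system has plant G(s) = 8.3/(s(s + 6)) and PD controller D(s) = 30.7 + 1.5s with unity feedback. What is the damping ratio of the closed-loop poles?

Forward path: (30.7 + 1.5s)·8.3/(s(s+6)). The closed-loop characteristic equation is s² + (6 + 8.3·1.5)s + 8.3·30.7 = 0.
That is s² + 18.45s + 254.8 = 0, so ω_n = 15.96 rad/s and ζ = 18.45/(2·15.96) = 0.5779.

ζ = 0.578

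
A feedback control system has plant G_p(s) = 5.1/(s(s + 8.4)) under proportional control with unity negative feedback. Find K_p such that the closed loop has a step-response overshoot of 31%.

K_p = 28.3

From %OS = 100·exp(−πζ/√(1−ζ²)) = 31%, ζ = −ln(0.31)/√(π²+ln²(0.31)) = 0.3493.
Characteristic equation s² + 8.4s + 5.1K_p = 0 gives ζ = 8.4/(2√(5.1K_p)).
Setting ζ = 0.3493: √(5.1K_p) = 8.4/(2·0.3493) = 12.02, so K_p = 144.6/5.1 = 28.3.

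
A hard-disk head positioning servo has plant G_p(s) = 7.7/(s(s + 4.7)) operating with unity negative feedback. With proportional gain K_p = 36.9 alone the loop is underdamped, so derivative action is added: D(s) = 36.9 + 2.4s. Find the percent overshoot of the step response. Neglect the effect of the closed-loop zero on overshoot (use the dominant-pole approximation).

Forward path: (36.9 + 2.4s)·7.7/(s(s+4.7)). The closed-loop characteristic equation is s² + (4.7 + 7.7·2.4)s + 7.7·36.9 = 0.
That is s² + 23.18s + 284.1 = 0, so ω_n = 16.86 rad/s and ζ = 23.18/(2·16.86) = 0.6876.
%OS = 100·exp(−πζ/√(1−ζ²)) = 5.11%.

5.11%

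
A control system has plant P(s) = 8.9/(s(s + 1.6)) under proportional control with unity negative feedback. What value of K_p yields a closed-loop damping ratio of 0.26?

Closed-loop characteristic equation: s² + 1.6s + K_p·8.9 = 0.
So ω_n = √(8.9K_p) and 2ζω_n = 1.6, giving ζ = 1.6/(2√(8.9K_p)).
Setting ζ = 0.26: √(8.9K_p) = 1.6/(2·0.26) = 3.077, so K_p = 9.467/8.9 = 1.06.

K_p = 1.06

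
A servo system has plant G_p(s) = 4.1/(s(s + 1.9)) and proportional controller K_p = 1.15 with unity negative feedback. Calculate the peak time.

T_p = 1.61 s

The closed-loop denominator s² + 1.9s + 4.715 gives ω_n = √4.715 = 2.171 and ζ = 1.9/(2ω_n) = 0.4375.
Damped frequency ω_d = ω_n√(1−ζ²) = 1.953 rad/s, so peak time T_p = π/ω_d = 1.61 s.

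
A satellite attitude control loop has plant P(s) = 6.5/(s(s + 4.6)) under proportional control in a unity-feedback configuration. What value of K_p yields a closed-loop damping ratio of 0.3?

Closed-loop characteristic equation: s² + 4.6s + K_p·6.5 = 0.
So ω_n = √(6.5K_p) and 2ζω_n = 4.6, giving ζ = 4.6/(2√(6.5K_p)).
Setting ζ = 0.3: √(6.5K_p) = 4.6/(2·0.3) = 7.667, so K_p = 58.78/6.5 = 9.04.

K_p = 9.04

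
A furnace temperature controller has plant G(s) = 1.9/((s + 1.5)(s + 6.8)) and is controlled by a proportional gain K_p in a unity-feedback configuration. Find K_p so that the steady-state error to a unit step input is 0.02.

K_p = 263

Steady-state error for a unit step on this type-0 loop is 1/(1 + K_p·G(0)).
G(0) = 0.1863. Require 1/(1 + K_p·0.1863) = 0.02, so 1 + 0.1863·K_p = 50.
K_p = (50 − 1)/0.1863 = 263.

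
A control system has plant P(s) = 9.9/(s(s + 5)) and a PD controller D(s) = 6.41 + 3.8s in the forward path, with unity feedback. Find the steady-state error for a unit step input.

0

The open loop D(s)P(s) has a pole at the origin (type 1), so the static position error constant is infinite and e_ss = 1/(1+∞) = 0.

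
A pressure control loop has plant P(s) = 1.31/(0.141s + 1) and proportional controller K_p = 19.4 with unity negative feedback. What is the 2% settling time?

T_s ≈ 0.0214 s

Closed loop: T(s) = K_p·P/(1+K_p·P) = 25.41/(0.141s + 1 + 25.41), with pole at s = −(1 + 25.41)/0.141 = −187.3.
τ = 1/187.3 = 0.005338 s, so 2% settling time ≈ 4τ = 0.0214 s.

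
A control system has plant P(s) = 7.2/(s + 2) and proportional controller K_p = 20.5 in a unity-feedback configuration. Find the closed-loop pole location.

Closed-loop transfer function: T(s) = K_p·P(s)/(1 + K_p·P(s)) = 147.6/(s + 2 + 147.6) = 147.6/(s + 149.6).
The closed-loop pole is at s = −149.6.

s = -149.6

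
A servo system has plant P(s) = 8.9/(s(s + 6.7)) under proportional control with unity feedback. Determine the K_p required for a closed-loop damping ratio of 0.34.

Closed-loop characteristic equation: s² + 6.7s + K_p·8.9 = 0.
So ω_n = √(8.9K_p) and 2ζω_n = 6.7, giving ζ = 6.7/(2√(8.9K_p)).
Setting ζ = 0.34: √(8.9K_p) = 6.7/(2·0.34) = 9.853, so K_p = 97.08/8.9 = 10.9.

K_p = 10.9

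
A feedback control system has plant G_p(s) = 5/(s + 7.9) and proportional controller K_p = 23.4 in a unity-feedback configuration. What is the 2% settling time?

T_s ≈ 0.032 s

Closed-loop transfer function: T(s) = K_p·G_p(s)/(1 + K_p·G_p(s)) = 117/(s + 7.9 + 117) = 117/(s + 124.9).
Time constant τ = 1/124.9 = 0.008006 s, so the 2% settling time is about 4τ = 0.032 s.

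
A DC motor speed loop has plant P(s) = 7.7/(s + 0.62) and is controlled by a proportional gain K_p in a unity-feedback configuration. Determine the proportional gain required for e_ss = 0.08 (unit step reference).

K_p = 0.926

Steady-state error for a unit step on this type-0 loop is 1/(1 + K_p·P(0)).
P(0) = 12.42. Require 1/(1 + K_p·12.42) = 0.08, so 1 + 12.42·K_p = 12.5.
K_p = (12.5 − 1)/12.42 = 0.926.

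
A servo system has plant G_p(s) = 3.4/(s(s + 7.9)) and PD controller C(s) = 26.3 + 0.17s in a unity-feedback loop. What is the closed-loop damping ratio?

ζ = 0.448

Forward path: (26.3 + 0.17s)·3.4/(s(s+7.9)). The closed-loop characteristic equation is s² + (7.9 + 3.4·0.17)s + 3.4·26.3 = 0.
That is s² + 8.478s + 89.42 = 0, so ω_n = 9.456 rad/s and ζ = 8.478/(2·9.456) = 0.4483.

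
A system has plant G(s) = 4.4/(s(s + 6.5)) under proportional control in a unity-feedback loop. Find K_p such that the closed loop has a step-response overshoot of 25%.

From %OS = 100·exp(−πζ/√(1−ζ²)) = 25%, ζ = −ln(0.25)/√(π²+ln²(0.25)) = 0.4037.
Characteristic equation s² + 6.5s + 4.4K_p = 0 gives ζ = 6.5/(2√(4.4K_p)).
Setting ζ = 0.4037: √(4.4K_p) = 6.5/(2·0.4037) = 8.05, so K_p = 64.81/4.4 = 14.7.

K_p = 14.7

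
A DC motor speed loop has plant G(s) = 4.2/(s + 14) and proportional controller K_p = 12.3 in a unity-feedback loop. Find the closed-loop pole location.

s = -65.66

Closed-loop transfer function: T(s) = K_p·G(s)/(1 + K_p·G(s)) = 51.66/(s + 14 + 51.66) = 51.66/(s + 65.66).
The closed-loop pole is at s = −65.66.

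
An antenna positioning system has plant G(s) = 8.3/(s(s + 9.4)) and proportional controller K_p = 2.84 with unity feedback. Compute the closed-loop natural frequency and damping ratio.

1 + K_p·G(s) = 0 gives s² + 9.4s + 23.57 = 0.
Matching s² + 2ζω_n s + ω_n²: ω_n = √23.57 = 4.855 rad/s and 2ζω_n = 9.4, so ζ = 9.4/(2·4.855) = 0.968.

ω_n = 4.86 rad/s, ζ = 0.968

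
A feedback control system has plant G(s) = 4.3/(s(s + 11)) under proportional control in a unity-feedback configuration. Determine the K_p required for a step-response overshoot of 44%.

From %OS = 100·exp(−πζ/√(1−ζ²)) = 44%, ζ = −ln(0.44)/√(π²+ln²(0.44)) = 0.2528.
Characteristic equation s² + 11s + 4.3K_p = 0 gives ζ = 11/(2√(4.3K_p)).
Setting ζ = 0.2528: √(4.3K_p) = 11/(2·0.2528) = 21.75, so K_p = 473.2/4.3 = 110.

K_p = 110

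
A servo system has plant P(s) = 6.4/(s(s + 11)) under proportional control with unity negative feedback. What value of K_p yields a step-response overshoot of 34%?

From %OS = 100·exp(−πζ/√(1−ζ²)) = 34%, ζ = −ln(0.34)/√(π²+ln²(0.34)) = 0.3248.
Characteristic equation s² + 11s + 6.4K_p = 0 gives ζ = 11/(2√(6.4K_p)).
Setting ζ = 0.3248: √(6.4K_p) = 11/(2·0.3248) = 16.93, so K_p = 286.8/6.4 = 44.8.

K_p = 44.8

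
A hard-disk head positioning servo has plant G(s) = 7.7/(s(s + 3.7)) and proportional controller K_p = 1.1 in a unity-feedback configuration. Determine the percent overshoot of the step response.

The closed-loop denominator s² + 3.7s + 8.47 gives ω_n = √8.47 = 2.91 and ζ = 3.7/(2ω_n) = 0.6357.
%OS = 100·exp(−πζ/√(1−ζ²)) = 100·exp(−π·0.6357/√0.5959) = 7.53%.

7.53%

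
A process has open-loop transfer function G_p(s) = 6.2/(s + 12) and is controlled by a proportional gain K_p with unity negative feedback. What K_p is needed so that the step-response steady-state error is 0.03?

Steady-state error for a unit step on this type-0 loop is 1/(1 + K_p·G_p(0)).
G_p(0) = 0.5167. Require 1/(1 + K_p·0.5167) = 0.03, so 1 + 0.5167·K_p = 33.33.
K_p = (33.33 − 1)/0.5167 = 62.6.

K_p = 62.6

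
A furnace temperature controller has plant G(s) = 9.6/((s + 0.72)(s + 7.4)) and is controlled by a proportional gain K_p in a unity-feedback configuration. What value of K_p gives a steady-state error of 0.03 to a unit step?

The loop is type 0, so e_ss(step) = 1/(1 + K_pos) with K_pos = K_p·G(0).
G(0) = 1.802. Require 1/(1 + K_p·1.802) = 0.03, so 1 + 1.802·K_p = 33.33.
K_p = (33.33 − 1)/1.802 = 17.9.

K_p = 17.9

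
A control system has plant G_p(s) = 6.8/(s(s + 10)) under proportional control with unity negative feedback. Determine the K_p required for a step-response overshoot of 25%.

From %OS = 100·exp(−πζ/√(1−ζ²)) = 25%, ζ = −ln(0.25)/√(π²+ln²(0.25)) = 0.4037.
Characteristic equation s² + 10s + 6.8K_p = 0 gives ζ = 10/(2√(6.8K_p)).
Setting ζ = 0.4037: √(6.8K_p) = 10/(2·0.4037) = 12.39, so K_p = 153.4/6.8 = 22.6.

K_p = 22.6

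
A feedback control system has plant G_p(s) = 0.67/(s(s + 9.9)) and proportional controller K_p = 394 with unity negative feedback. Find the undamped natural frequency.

ω_n = 16.2 rad/s

1 + K_p·G_p(s) = 0 gives s² + 9.9s + 264 = 0.
So ω_n² = 264 ⇒ ω_n = 16.25 rad/s, and ζ = 9.9/(2ω_n) = 0.305.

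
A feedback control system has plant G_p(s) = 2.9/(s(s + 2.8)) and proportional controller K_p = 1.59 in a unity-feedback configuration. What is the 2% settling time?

T_s ≈ 2.86 s

Closed-loop characteristic equation: s² + 2.8s + 4.611 = 0, so ω_n = 2.147 rad/s and ζ = 2.8/(2·2.147) = 0.652.
2% settling time T_s ≈ 4/(ζω_n) = 4/1.4 = 2.86 s.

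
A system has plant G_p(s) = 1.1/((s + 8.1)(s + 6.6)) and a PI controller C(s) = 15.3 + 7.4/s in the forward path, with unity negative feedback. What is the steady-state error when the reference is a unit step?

0

The open loop C(s)G_p(s) has a pole at the origin (type 1), so the static position error constant is infinite and e_ss = 1/(1+∞) = 0.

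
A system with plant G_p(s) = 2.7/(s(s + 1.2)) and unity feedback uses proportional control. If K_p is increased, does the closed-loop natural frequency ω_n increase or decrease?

ω_n = √(2.7·K_p), which grows with K_p.

increase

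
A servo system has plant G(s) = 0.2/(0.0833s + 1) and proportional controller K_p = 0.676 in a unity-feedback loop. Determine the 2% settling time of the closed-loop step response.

T_s ≈ 0.294 s

Closed loop: T(s) = K_p·G/(1+K_p·G) = 0.1352/(0.0833s + 1 + 0.1352), with pole at s = −(1 + 0.1352)/0.0833 = −13.63.
τ = 1/13.63 = 0.07338 s, so 2% settling time ≈ 4τ = 0.294 s.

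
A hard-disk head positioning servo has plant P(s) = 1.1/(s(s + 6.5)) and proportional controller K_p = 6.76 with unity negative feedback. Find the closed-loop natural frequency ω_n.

With unity feedback the closed-loop characteristic equation is s² + 6.5s + 6.76·1.1 = s² + 6.5s + 7.436 = 0.
So ω_n² = 7.436 ⇒ ω_n = 2.727 rad/s, and ζ = 6.5/(2ω_n) = 1.19.

ω_n = 2.73 rad/s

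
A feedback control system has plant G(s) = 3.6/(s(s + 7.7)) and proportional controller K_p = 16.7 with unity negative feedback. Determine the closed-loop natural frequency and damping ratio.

ω_n = 7.75 rad/s, ζ = 0.497

1 + K_p·G(s) = 0 gives s² + 7.7s + 60.12 = 0.
So ω_n² = 60.12 ⇒ ω_n = 7.754 rad/s, and ζ = 7.7/(2ω_n) = 0.497.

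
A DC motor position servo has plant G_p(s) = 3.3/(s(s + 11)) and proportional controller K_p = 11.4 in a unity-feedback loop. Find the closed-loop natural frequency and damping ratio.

ω_n = 6.13 rad/s, ζ = 0.897

The closed-loop denominator is s(s+11) + 11.4·3.3 = s² + 11s + 37.62.
Matching s² + 2ζω_n s + ω_n²: ω_n = √37.62 = 6.134 rad/s and 2ζω_n = 11, so ζ = 11/(2·6.134) = 0.897.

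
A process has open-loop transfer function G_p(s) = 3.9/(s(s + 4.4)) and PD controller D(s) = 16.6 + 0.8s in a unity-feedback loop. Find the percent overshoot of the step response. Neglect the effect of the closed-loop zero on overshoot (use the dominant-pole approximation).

Forward path: (16.6 + 0.8s)·3.9/(s(s+4.4)). The closed-loop characteristic equation is s² + (4.4 + 3.9·0.8)s + 3.9·16.6 = 0.
That is s² + 7.52s + 64.74 = 0, so ω_n = 8.046 rad/s and ζ = 7.52/(2·8.046) = 0.4673.
%OS = 100·exp(−πζ/√(1−ζ²)) = 19%.

19%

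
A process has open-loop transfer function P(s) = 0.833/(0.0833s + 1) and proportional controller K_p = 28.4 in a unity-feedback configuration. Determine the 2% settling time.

T_s ≈ 0.0135 s

Closed loop: T(s) = K_p·P/(1+K_p·P) = 23.66/(0.0833s + 1 + 23.66), with pole at s = −(1 + 23.66)/0.0833 = −296.
τ = 1/296 = 0.003378 s, so 2% settling time ≈ 4τ = 0.0135 s.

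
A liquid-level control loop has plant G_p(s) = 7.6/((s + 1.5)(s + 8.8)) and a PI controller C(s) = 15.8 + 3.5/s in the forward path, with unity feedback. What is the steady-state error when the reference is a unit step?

The open loop C(s)G_p(s) has a pole at the origin (type 1), so the static position error constant is infinite and e_ss = 1/(1+∞) = 0.

0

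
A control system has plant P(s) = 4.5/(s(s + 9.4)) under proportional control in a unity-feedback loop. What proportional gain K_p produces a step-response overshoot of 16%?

From %OS = 100·exp(−πζ/√(1−ζ²)) = 16%, ζ = −ln(0.16)/√(π²+ln²(0.16)) = 0.5039.
Characteristic equation s² + 9.4s + 4.5K_p = 0 gives ζ = 9.4/(2√(4.5K_p)).
Setting ζ = 0.5039: √(4.5K_p) = 9.4/(2·0.5039) = 9.328, so K_p = 87.01/4.5 = 19.3.

K_p = 19.3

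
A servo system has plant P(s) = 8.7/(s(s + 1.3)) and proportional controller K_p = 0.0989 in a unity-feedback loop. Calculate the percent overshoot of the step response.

4.57%

The closed-loop denominator s² + 1.3s + 0.8604 gives ω_n = √0.8604 = 0.9276 and ζ = 1.3/(2ω_n) = 0.7007.
%OS = 100·exp(−πζ/√(1−ζ²)) = 100·exp(−π·0.7007/√0.509) = 4.57%.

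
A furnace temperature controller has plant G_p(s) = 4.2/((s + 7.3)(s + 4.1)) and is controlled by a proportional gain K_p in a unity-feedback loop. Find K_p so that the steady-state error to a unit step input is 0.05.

For a type-0 loop with proportional control, e_ss = 1/(1 + K_p·G_p(0)).
G_p(0) = 0.1403. Require 1/(1 + K_p·0.1403) = 0.05, so 1 + 0.1403·K_p = 20.
K_p = (20 − 1)/0.1403 = 135.

K_p = 135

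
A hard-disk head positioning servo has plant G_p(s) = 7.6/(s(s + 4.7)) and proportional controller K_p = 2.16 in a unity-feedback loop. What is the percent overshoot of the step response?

The closed-loop denominator s² + 4.7s + 16.42 gives ω_n = √16.42 = 4.052 and ζ = 4.7/(2ω_n) = 0.58.
%OS = 100·exp(−πζ/√(1−ζ²)) = 100·exp(−π·0.58/√0.6636) = 10.7%.

10.7%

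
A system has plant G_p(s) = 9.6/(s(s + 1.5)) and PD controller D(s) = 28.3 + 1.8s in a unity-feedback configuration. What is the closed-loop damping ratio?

ζ = 0.57

Forward path: (28.3 + 1.8s)·9.6/(s(s+1.5)). The closed-loop characteristic equation is s² + (1.5 + 9.6·1.8)s + 9.6·28.3 = 0.
That is s² + 18.78s + 271.7 = 0, so ω_n = 16.48 rad/s and ζ = 18.78/(2·16.48) = 0.5697.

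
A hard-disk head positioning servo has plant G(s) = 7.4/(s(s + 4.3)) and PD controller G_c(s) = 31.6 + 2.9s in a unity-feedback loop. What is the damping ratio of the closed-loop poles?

Forward path: (31.6 + 2.9s)·7.4/(s(s+4.3)). The closed-loop characteristic equation is s² + (4.3 + 7.4·2.9)s + 7.4·31.6 = 0.
That is s² + 25.76s + 233.8 = 0, so ω_n = 15.29 rad/s and ζ = 25.76/(2·15.29) = 0.8423.

ζ = 0.842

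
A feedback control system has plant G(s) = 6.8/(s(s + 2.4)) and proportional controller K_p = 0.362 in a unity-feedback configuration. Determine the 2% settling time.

T_s ≈ 3.33 s

Closed-loop characteristic equation: s² + 2.4s + 2.462 = 0, so ω_n = 1.569 rad/s and ζ = 2.4/(2·1.569) = 0.7648.
2% settling time T_s ≈ 4/(ζω_n) = 4/1.2 = 3.33 s.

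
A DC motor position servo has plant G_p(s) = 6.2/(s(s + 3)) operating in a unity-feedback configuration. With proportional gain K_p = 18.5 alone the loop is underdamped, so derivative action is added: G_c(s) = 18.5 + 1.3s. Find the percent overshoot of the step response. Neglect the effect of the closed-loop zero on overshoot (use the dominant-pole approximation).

Forward path: (18.5 + 1.3s)·6.2/(s(s+3)). The closed-loop characteristic equation is s² + (3 + 6.2·1.3)s + 6.2·18.5 = 0.
That is s² + 11.06s + 114.7 = 0, so ω_n = 10.71 rad/s and ζ = 11.06/(2·10.71) = 0.5163.
%OS = 100·exp(−πζ/√(1−ζ²)) = 15%.

15%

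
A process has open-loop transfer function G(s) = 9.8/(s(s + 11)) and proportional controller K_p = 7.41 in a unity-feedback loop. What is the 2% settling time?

T_s ≈ 0.727 s

The closed-loop denominator s² + 11s + 72.62 gives ω_n = √72.62 = 8.522 and ζ = 11/(2ω_n) = 0.6454.
2% settling time T_s ≈ 4/(ζω_n) = 4/5.5 = 0.727 s.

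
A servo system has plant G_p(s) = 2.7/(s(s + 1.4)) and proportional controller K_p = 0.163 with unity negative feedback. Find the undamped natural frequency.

ω_n = 0.663 rad/s

1 + K_p·G_p(s) = 0 gives s² + 1.4s + 0.4401 = 0.
So ω_n² = 0.4401 ⇒ ω_n = 0.6634 rad/s, and ζ = 1.4/(2ω_n) = 1.06.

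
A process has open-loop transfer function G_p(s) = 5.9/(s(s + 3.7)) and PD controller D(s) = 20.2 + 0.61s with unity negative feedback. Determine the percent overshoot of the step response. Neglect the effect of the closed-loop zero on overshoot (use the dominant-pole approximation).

32.8%

Forward path: (20.2 + 0.61s)·5.9/(s(s+3.7)). The closed-loop characteristic equation is s² + (3.7 + 5.9·0.61)s + 5.9·20.2 = 0.
That is s² + 7.299s + 119.2 = 0, so ω_n = 10.92 rad/s and ζ = 7.299/(2·10.92) = 0.3343.
%OS = 100·exp(−πζ/√(1−ζ²)) = 32.8%.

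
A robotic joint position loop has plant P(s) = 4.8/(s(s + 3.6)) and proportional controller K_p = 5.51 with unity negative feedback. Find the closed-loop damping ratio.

ζ = 0.35

The closed-loop denominator is s(s+3.6) + 5.51·4.8 = s² + 3.6s + 26.45.
So ω_n² = 26.45 ⇒ ω_n = 5.143 rad/s, and ζ = 3.6/(2ω_n) = 0.35.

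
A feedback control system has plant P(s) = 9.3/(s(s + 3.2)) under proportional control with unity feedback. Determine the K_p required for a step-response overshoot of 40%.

From %OS = 100·exp(−πζ/√(1−ζ²)) = 40%, ζ = −ln(0.4)/√(π²+ln²(0.4)) = 0.28.
Characteristic equation s² + 3.2s + 9.3K_p = 0 gives ζ = 3.2/(2√(9.3K_p)).
Setting ζ = 0.28: √(9.3K_p) = 3.2/(2·0.28) = 5.714, so K_p = 32.65/9.3 = 3.51.

K_p = 3.51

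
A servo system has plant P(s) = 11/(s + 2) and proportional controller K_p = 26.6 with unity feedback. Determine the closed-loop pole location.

s = -294.6

Closed-loop transfer function: T(s) = K_p·P(s)/(1 + K_p·P(s)) = 292.6/(s + 2 + 292.6) = 292.6/(s + 294.6).
The closed-loop pole is at s = −294.6.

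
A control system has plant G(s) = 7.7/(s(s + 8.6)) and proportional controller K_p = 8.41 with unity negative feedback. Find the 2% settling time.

T_s ≈ 0.93 s

Closed-loop characteristic equation: s² + 8.6s + 64.76 = 0, so ω_n = 8.047 rad/s and ζ = 8.6/(2·8.047) = 0.5343.
2% settling time T_s ≈ 4/(ζω_n) = 4/4.3 = 0.93 s.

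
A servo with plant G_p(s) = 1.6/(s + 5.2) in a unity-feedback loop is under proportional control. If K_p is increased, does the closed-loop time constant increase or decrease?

Closed-loop pole is at s = −(5.2+K_p·1.6); larger K_p moves it further left, so τ = 1/(5.2+K_p·1.6) decreases.

decrease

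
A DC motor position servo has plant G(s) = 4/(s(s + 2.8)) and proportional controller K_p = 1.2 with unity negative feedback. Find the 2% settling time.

T_s ≈ 2.86 s

The closed-loop denominator s² + 2.8s + 4.8 gives ω_n = √4.8 = 2.191 and ζ = 2.8/(2ω_n) = 0.639.
2% settling time T_s ≈ 4/(ζω_n) = 4/1.4 = 2.86 s.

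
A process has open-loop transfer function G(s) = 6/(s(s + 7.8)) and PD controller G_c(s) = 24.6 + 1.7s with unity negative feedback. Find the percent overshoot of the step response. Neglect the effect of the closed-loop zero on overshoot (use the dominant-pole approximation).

Forward path: (24.6 + 1.7s)·6/(s(s+7.8)). The closed-loop characteristic equation is s² + (7.8 + 6·1.7)s + 6·24.6 = 0.
That is s² + 18s + 147.6 = 0, so ω_n = 12.15 rad/s and ζ = 18/(2·12.15) = 0.7408.
%OS = 100·exp(−πζ/√(1−ζ²)) = 3.13%.

3.13%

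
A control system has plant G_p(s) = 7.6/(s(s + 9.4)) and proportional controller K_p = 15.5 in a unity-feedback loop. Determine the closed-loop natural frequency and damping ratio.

1 + K_p·G_p(s) = 0 gives s² + 9.4s + 117.8 = 0.
So ω_n² = 117.8 ⇒ ω_n = 10.85 rad/s, and ζ = 9.4/(2ω_n) = 0.433.

ω_n = 10.9 rad/s, ζ = 0.433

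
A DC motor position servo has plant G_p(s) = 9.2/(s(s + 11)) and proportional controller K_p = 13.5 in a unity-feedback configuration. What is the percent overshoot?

16.8%

Closed-loop characteristic equation: s² + 11s + 124.2 = 0, so ω_n = 11.14 rad/s and ζ = 11/(2·11.14) = 0.4935.
%OS = 100·exp(−πζ/√(1−ζ²)) = 100·exp(−π·0.4935/√0.7564) = 16.8%.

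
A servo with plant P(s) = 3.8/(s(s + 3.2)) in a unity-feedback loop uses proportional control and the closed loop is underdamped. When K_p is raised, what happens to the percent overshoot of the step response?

ζ = 3.2/(2√(3.8K_p)) decreases as K_p grows; lower damping means more overshoot.

increase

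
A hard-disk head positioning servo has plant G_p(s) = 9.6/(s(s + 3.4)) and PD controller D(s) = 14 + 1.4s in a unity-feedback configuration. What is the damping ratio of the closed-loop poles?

Forward path: (14 + 1.4s)·9.6/(s(s+3.4)). The closed-loop characteristic equation is s² + (3.4 + 9.6·1.4)s + 9.6·14 = 0.
That is s² + 16.84s + 134.4 = 0, so ω_n = 11.59 rad/s and ζ = 16.84/(2·11.59) = 0.7263.

ζ = 0.726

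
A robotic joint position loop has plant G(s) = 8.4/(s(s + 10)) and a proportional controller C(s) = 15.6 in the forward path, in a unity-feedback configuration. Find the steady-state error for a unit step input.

The open loop C(s)G(s) has a pole at the origin (type 1), so the static position error constant is infinite and e_ss = 1/(1+∞) = 0.

0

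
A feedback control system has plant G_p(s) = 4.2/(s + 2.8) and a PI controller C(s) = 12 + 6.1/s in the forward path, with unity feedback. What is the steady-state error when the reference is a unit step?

0

The open loop C(s)G_p(s) has a pole at the origin (type 1), so the static position error constant is infinite and e_ss = 1/(1+∞) = 0.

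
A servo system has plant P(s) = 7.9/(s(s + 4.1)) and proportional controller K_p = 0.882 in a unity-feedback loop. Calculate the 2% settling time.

T_s ≈ 1.95 s

Closed-loop characteristic equation: s² + 4.1s + 6.968 = 0, so ω_n = 2.64 rad/s and ζ = 4.1/(2·2.64) = 0.7766.
2% settling time T_s ≈ 4/(ζω_n) = 4/2.05 = 1.95 s.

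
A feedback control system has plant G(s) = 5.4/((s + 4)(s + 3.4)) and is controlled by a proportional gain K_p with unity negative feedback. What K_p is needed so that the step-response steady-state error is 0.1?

For a type-0 loop with proportional control, e_ss = 1/(1 + K_p·G(0)).
G(0) = 0.3971. Require 1/(1 + K_p·0.3971) = 0.1, so 1 + 0.3971·K_p = 10.
K_p = (10 − 1)/0.3971 = 22.7.

K_p = 22.7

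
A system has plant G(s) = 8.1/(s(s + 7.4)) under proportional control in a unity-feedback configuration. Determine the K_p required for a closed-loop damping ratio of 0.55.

Closed-loop characteristic equation: s² + 7.4s + K_p·8.1 = 0.
So ω_n = √(8.1K_p) and 2ζω_n = 7.4, giving ζ = 7.4/(2√(8.1K_p)).
Setting ζ = 0.55: √(8.1K_p) = 7.4/(2·0.55) = 6.727, so K_p = 45.26/8.1 = 5.59.

K_p = 5.59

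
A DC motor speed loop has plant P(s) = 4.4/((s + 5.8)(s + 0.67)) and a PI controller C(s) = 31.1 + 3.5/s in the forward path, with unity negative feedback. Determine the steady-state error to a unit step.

0

The open loop C(s)P(s) has a pole at the origin (type 1), so the static position error constant is infinite and e_ss = 1/(1+∞) = 0.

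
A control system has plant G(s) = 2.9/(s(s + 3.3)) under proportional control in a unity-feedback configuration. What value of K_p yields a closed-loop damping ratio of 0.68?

K_p = 2.03

Closed-loop characteristic equation: s² + 3.3s + K_p·2.9 = 0.
So ω_n = √(2.9K_p) and 2ζω_n = 3.3, giving ζ = 3.3/(2√(2.9K_p)).
Setting ζ = 0.68: √(2.9K_p) = 3.3/(2·0.68) = 2.426, so K_p = 5.888/2.9 = 2.03.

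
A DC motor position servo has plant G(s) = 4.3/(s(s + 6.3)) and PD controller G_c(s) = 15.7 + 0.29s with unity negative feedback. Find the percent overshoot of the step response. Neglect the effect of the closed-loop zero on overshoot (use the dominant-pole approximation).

19.7%

Forward path: (15.7 + 0.29s)·4.3/(s(s+6.3)). The closed-loop characteristic equation is s² + (6.3 + 4.3·0.29)s + 4.3·15.7 = 0.
That is s² + 7.547s + 67.51 = 0, so ω_n = 8.216 rad/s and ζ = 7.547/(2·8.216) = 0.4593.
%OS = 100·exp(−πζ/√(1−ζ²)) = 19.7%.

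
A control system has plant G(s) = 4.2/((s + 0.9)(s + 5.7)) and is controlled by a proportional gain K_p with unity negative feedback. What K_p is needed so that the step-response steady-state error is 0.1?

Steady-state error for a unit step on this type-0 loop is 1/(1 + K_p·G(0)).
G(0) = 0.8187. Require 1/(1 + K_p·0.8187) = 0.1, so 1 + 0.8187·K_p = 10.
K_p = (10 − 1)/0.8187 = 11.

K_p = 11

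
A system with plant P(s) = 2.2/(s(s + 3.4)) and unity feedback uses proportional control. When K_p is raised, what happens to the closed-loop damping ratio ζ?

ζ = 3.4/(2√(2.2K_p)); increasing K_p raises the denominator, so ζ falls.

decrease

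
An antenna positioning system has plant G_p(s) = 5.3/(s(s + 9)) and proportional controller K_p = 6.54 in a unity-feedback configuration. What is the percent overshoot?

2.41%

Closed-loop characteristic equation: s² + 9s + 34.66 = 0, so ω_n = 5.887 rad/s and ζ = 9/(2·5.887) = 0.7643.
%OS = 100·exp(−πζ/√(1−ζ²)) = 100·exp(−π·0.7643/√0.4158) = 2.41%.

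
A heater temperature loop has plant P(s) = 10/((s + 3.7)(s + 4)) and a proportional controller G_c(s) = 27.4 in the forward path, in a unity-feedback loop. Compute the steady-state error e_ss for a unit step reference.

0.0512

The loop is type 0. Static position error constant K_pos = G_c(0)·P(0) = 27.4·0.6757 = 18.51.
Steady-state error to a unit step: e_ss = 1/(1+K_pos) = 1/19.51 = 0.0512.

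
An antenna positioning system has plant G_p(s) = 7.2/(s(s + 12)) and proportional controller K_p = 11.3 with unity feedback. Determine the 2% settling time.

The closed-loop denominator s² + 12s + 81.36 gives ω_n = √81.36 = 9.02 and ζ = 12/(2ω_n) = 0.6652.
2% settling time T_s ≈ 4/(ζω_n) = 4/6 = 0.667 s.

T_s ≈ 0.667 s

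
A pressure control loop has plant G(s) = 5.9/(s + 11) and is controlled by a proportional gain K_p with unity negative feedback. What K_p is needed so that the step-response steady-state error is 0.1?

The loop is type 0, so e_ss(step) = 1/(1 + K_pos) with K_pos = K_p·G(0).
G(0) = 0.5364. Require 1/(1 + K_p·0.5364) = 0.1, so 1 + 0.5364·K_p = 10.
K_p = (10 − 1)/0.5364 = 16.8.

K_p = 16.8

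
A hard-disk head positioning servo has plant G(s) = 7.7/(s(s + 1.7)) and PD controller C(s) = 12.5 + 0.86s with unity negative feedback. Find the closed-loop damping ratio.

ζ = 0.424

Forward path: (12.5 + 0.86s)·7.7/(s(s+1.7)). The closed-loop characteristic equation is s² + (1.7 + 7.7·0.86)s + 7.7·12.5 = 0.
That is s² + 8.322s + 96.25 = 0, so ω_n = 9.811 rad/s and ζ = 8.322/(2·9.811) = 0.4241.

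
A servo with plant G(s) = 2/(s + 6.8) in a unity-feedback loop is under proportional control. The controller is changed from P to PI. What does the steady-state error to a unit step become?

0

The integrator makes K_pos = lim_{s→0} C(s)G(s) infinite, so e_ss = 1/(1+K_pos) = 0.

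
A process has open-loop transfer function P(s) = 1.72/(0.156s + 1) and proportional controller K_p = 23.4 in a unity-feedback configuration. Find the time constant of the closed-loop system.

τ = 0.00378 s

Closed loop: T(s) = K_p·P/(1+K_p·P) = 40.25/(0.156s + 1 + 40.25), with pole at s = −(1 + 40.25)/0.156 = −264.4.
Closed-loop time constant τ = 1/264.4 = 0.00378 s.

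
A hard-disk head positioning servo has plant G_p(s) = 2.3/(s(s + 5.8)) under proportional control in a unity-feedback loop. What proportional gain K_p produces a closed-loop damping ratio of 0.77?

K_p = 6.17

Closed-loop characteristic equation: s² + 5.8s + K_p·2.3 = 0.
So ω_n = √(2.3K_p) and 2ζω_n = 5.8, giving ζ = 5.8/(2√(2.3K_p)).
Setting ζ = 0.77: √(2.3K_p) = 5.8/(2·0.77) = 3.766, so K_p = 14.18/2.3 = 6.17.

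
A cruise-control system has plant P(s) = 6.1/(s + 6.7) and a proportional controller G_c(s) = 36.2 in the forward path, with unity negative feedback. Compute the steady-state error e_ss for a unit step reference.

The loop is type 0. Static position error constant K_pos = G_c(0)·P(0) = 36.2·0.9104 = 32.96.
Steady-state error to a unit step: e_ss = 1/(1+K_pos) = 1/33.96 = 0.0294.

0.0294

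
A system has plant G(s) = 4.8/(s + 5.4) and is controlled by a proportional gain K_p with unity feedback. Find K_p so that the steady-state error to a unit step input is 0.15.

Steady-state error for a unit step on this type-0 loop is 1/(1 + K_p·G(0)).
G(0) = 0.8889. Require 1/(1 + K_p·0.8889) = 0.15, so 1 + 0.8889·K_p = 6.667.
K_p = (6.667 − 1)/0.8889 = 6.38.

K_p = 6.38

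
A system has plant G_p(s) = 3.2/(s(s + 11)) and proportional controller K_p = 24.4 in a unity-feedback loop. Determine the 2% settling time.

T_s ≈ 0.727 s

Closed-loop characteristic equation: s² + 11s + 78.08 = 0, so ω_n = 8.836 rad/s and ζ = 11/(2·8.836) = 0.6224.
2% settling time T_s ≈ 4/(ζω_n) = 4/5.5 = 0.727 s.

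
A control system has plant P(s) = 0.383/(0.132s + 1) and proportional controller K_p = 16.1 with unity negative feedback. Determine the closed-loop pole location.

Closed loop: T(s) = K_p·P/(1+K_p·P) = 6.166/(0.132s + 1 + 6.166), with pole at s = −(1 + 6.166)/0.132 = −54.29.

s = -54.29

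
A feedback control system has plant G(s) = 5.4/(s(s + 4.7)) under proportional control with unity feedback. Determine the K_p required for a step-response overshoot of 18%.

K_p = 4.46

From %OS = 100·exp(−πζ/√(1−ζ²)) = 18%, ζ = −ln(0.18)/√(π²+ln²(0.18)) = 0.4791.
Characteristic equation s² + 4.7s + 5.4K_p = 0 gives ζ = 4.7/(2√(5.4K_p)).
Setting ζ = 0.4791: √(5.4K_p) = 4.7/(2·0.4791) = 4.905, so K_p = 24.06/5.4 = 4.46.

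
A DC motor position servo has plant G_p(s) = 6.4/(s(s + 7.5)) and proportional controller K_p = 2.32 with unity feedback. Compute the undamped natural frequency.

ω_n = 3.85 rad/s

With unity feedback the closed-loop characteristic equation is s² + 7.5s + 2.32·6.4 = s² + 7.5s + 14.85 = 0.
So ω_n² = 14.85 ⇒ ω_n = 3.853 rad/s, and ζ = 7.5/(2ω_n) = 0.973.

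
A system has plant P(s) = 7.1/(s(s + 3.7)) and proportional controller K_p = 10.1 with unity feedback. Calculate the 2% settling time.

Closed-loop characteristic equation: s² + 3.7s + 71.71 = 0, so ω_n = 8.468 rad/s and ζ = 3.7/(2·8.468) = 0.2185.
2% settling time T_s ≈ 4/(ζω_n) = 4/1.85 = 2.16 s.

T_s ≈ 2.16 s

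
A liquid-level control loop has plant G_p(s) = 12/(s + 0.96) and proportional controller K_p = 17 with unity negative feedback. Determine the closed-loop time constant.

τ = 0.00488 s

Closed-loop transfer function: T(s) = K_p·G_p(s)/(1 + K_p·G_p(s)) = 204/(s + 0.96 + 204) = 204/(s + 205).
Time constant τ = 1/205 = 0.00488 s.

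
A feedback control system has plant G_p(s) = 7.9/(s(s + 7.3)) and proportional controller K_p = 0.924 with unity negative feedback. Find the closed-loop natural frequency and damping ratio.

With unity feedback the closed-loop characteristic equation is s² + 7.3s + 0.924·7.9 = s² + 7.3s + 7.3 = 0.
So ω_n² = 7.3 ⇒ ω_n = 2.702 rad/s, and ζ = 7.3/(2ω_n) = 1.35.

ω_n = 2.7 rad/s, ζ = 1.35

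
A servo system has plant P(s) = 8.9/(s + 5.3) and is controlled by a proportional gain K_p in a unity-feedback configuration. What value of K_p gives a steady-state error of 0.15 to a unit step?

For a type-0 loop with proportional control, e_ss = 1/(1 + K_p·P(0)).
P(0) = 1.679. Require 1/(1 + K_p·1.679) = 0.15, so 1 + 1.679·K_p = 6.667.
K_p = (6.667 − 1)/1.679 = 3.37.

K_p = 3.37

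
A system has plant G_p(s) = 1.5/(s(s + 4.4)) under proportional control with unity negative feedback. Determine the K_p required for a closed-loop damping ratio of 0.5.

K_p = 12.9

Closed-loop characteristic equation: s² + 4.4s + K_p·1.5 = 0.
So ω_n = √(1.5K_p) and 2ζω_n = 4.4, giving ζ = 4.4/(2√(1.5K_p)).
Setting ζ = 0.5: √(1.5K_p) = 4.4/(2·0.5) = 4.4, so K_p = 19.36/1.5 = 12.9.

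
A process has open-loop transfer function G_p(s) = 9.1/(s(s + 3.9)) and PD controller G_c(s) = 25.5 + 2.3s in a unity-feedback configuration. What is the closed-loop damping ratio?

Forward path: (25.5 + 2.3s)·9.1/(s(s+3.9)). The closed-loop characteristic equation is s² + (3.9 + 9.1·2.3)s + 9.1·25.5 = 0.
That is s² + 24.83s + 232 = 0, so ω_n = 15.23 rad/s and ζ = 24.83/(2·15.23) = 0.815.

ζ = 0.815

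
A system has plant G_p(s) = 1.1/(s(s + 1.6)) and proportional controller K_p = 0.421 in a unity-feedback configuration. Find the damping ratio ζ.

1 + K_p·G_p(s) = 0 gives s² + 1.6s + 0.4631 = 0.
So ω_n² = 0.4631 ⇒ ω_n = 0.6805 rad/s, and ζ = 1.6/(2ω_n) = 1.18.

ζ = 1.18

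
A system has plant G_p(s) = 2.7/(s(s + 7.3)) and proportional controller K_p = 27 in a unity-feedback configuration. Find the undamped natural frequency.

1 + K_p·G_p(s) = 0 gives s² + 7.3s + 72.9 = 0.
Matching s² + 2ζω_n s + ω_n²: ω_n = √72.9 = 8.538 rad/s and 2ζω_n = 7.3, so ζ = 7.3/(2·8.538) = 0.427.

ω_n = 8.54 rad/s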